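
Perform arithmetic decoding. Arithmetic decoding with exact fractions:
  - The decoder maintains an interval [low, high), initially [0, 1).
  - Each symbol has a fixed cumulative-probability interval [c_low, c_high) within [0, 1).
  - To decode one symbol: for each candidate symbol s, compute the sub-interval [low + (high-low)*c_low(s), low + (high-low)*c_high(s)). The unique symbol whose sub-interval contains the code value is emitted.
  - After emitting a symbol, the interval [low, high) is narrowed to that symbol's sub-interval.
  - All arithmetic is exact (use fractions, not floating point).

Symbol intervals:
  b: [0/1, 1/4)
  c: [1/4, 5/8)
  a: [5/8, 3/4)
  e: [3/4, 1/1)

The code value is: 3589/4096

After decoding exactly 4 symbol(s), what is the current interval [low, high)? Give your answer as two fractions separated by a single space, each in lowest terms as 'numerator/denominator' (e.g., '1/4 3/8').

Answer: 895/1024 1799/2048

Derivation:
Step 1: interval [0/1, 1/1), width = 1/1 - 0/1 = 1/1
  'b': [0/1 + 1/1*0/1, 0/1 + 1/1*1/4) = [0/1, 1/4)
  'c': [0/1 + 1/1*1/4, 0/1 + 1/1*5/8) = [1/4, 5/8)
  'a': [0/1 + 1/1*5/8, 0/1 + 1/1*3/4) = [5/8, 3/4)
  'e': [0/1 + 1/1*3/4, 0/1 + 1/1*1/1) = [3/4, 1/1) <- contains code 3589/4096
  emit 'e', narrow to [3/4, 1/1)
Step 2: interval [3/4, 1/1), width = 1/1 - 3/4 = 1/4
  'b': [3/4 + 1/4*0/1, 3/4 + 1/4*1/4) = [3/4, 13/16)
  'c': [3/4 + 1/4*1/4, 3/4 + 1/4*5/8) = [13/16, 29/32) <- contains code 3589/4096
  'a': [3/4 + 1/4*5/8, 3/4 + 1/4*3/4) = [29/32, 15/16)
  'e': [3/4 + 1/4*3/4, 3/4 + 1/4*1/1) = [15/16, 1/1)
  emit 'c', narrow to [13/16, 29/32)
Step 3: interval [13/16, 29/32), width = 29/32 - 13/16 = 3/32
  'b': [13/16 + 3/32*0/1, 13/16 + 3/32*1/4) = [13/16, 107/128)
  'c': [13/16 + 3/32*1/4, 13/16 + 3/32*5/8) = [107/128, 223/256)
  'a': [13/16 + 3/32*5/8, 13/16 + 3/32*3/4) = [223/256, 113/128) <- contains code 3589/4096
  'e': [13/16 + 3/32*3/4, 13/16 + 3/32*1/1) = [113/128, 29/32)
  emit 'a', narrow to [223/256, 113/128)
Step 4: interval [223/256, 113/128), width = 113/128 - 223/256 = 3/256
  'b': [223/256 + 3/256*0/1, 223/256 + 3/256*1/4) = [223/256, 895/1024)
  'c': [223/256 + 3/256*1/4, 223/256 + 3/256*5/8) = [895/1024, 1799/2048) <- contains code 3589/4096
  'a': [223/256 + 3/256*5/8, 223/256 + 3/256*3/4) = [1799/2048, 901/1024)
  'e': [223/256 + 3/256*3/4, 223/256 + 3/256*1/1) = [901/1024, 113/128)
  emit 'c', narrow to [895/1024, 1799/2048)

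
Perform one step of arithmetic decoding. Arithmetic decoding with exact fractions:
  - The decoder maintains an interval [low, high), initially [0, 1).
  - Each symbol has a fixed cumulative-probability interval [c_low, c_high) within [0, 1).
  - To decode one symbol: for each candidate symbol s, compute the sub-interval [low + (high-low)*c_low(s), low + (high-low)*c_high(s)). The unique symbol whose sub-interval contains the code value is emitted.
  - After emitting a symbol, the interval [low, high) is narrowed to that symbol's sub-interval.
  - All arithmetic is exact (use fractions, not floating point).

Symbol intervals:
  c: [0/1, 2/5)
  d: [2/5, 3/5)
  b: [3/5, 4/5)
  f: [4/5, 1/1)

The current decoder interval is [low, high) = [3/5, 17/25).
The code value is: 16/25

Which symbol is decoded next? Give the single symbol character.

Answer: d

Derivation:
Interval width = high − low = 17/25 − 3/5 = 2/25
Scaled code = (code − low) / width = (16/25 − 3/5) / 2/25 = 1/2
  c: [0/1, 2/5) 
  d: [2/5, 3/5) ← scaled code falls here ✓
  b: [3/5, 4/5) 
  f: [4/5, 1/1) 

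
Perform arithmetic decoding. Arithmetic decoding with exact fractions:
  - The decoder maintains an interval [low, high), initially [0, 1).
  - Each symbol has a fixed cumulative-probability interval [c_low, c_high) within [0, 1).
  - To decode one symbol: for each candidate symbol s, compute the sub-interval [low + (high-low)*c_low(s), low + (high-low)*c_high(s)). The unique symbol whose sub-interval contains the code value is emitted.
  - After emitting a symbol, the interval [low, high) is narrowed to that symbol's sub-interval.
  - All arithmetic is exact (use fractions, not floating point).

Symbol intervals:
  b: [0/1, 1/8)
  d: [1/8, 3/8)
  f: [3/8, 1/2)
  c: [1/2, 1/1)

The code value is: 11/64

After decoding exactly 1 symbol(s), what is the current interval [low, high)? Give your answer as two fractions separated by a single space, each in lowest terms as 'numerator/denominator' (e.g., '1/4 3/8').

Step 1: interval [0/1, 1/1), width = 1/1 - 0/1 = 1/1
  'b': [0/1 + 1/1*0/1, 0/1 + 1/1*1/8) = [0/1, 1/8)
  'd': [0/1 + 1/1*1/8, 0/1 + 1/1*3/8) = [1/8, 3/8) <- contains code 11/64
  'f': [0/1 + 1/1*3/8, 0/1 + 1/1*1/2) = [3/8, 1/2)
  'c': [0/1 + 1/1*1/2, 0/1 + 1/1*1/1) = [1/2, 1/1)
  emit 'd', narrow to [1/8, 3/8)

Answer: 1/8 3/8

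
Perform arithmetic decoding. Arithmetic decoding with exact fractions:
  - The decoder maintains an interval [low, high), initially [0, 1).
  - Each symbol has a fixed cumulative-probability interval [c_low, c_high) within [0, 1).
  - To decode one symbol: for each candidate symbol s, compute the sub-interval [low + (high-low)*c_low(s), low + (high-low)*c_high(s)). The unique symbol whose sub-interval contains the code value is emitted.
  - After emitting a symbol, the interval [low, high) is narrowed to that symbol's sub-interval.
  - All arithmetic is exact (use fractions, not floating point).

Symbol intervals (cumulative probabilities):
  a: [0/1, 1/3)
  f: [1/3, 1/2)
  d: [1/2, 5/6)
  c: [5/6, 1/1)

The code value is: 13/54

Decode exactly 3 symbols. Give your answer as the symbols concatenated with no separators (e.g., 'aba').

Answer: add

Derivation:
Step 1: interval [0/1, 1/1), width = 1/1 - 0/1 = 1/1
  'a': [0/1 + 1/1*0/1, 0/1 + 1/1*1/3) = [0/1, 1/3) <- contains code 13/54
  'f': [0/1 + 1/1*1/3, 0/1 + 1/1*1/2) = [1/3, 1/2)
  'd': [0/1 + 1/1*1/2, 0/1 + 1/1*5/6) = [1/2, 5/6)
  'c': [0/1 + 1/1*5/6, 0/1 + 1/1*1/1) = [5/6, 1/1)
  emit 'a', narrow to [0/1, 1/3)
Step 2: interval [0/1, 1/3), width = 1/3 - 0/1 = 1/3
  'a': [0/1 + 1/3*0/1, 0/1 + 1/3*1/3) = [0/1, 1/9)
  'f': [0/1 + 1/3*1/3, 0/1 + 1/3*1/2) = [1/9, 1/6)
  'd': [0/1 + 1/3*1/2, 0/1 + 1/3*5/6) = [1/6, 5/18) <- contains code 13/54
  'c': [0/1 + 1/3*5/6, 0/1 + 1/3*1/1) = [5/18, 1/3)
  emit 'd', narrow to [1/6, 5/18)
Step 3: interval [1/6, 5/18), width = 5/18 - 1/6 = 1/9
  'a': [1/6 + 1/9*0/1, 1/6 + 1/9*1/3) = [1/6, 11/54)
  'f': [1/6 + 1/9*1/3, 1/6 + 1/9*1/2) = [11/54, 2/9)
  'd': [1/6 + 1/9*1/2, 1/6 + 1/9*5/6) = [2/9, 7/27) <- contains code 13/54
  'c': [1/6 + 1/9*5/6, 1/6 + 1/9*1/1) = [7/27, 5/18)
  emit 'd', narrow to [2/9, 7/27)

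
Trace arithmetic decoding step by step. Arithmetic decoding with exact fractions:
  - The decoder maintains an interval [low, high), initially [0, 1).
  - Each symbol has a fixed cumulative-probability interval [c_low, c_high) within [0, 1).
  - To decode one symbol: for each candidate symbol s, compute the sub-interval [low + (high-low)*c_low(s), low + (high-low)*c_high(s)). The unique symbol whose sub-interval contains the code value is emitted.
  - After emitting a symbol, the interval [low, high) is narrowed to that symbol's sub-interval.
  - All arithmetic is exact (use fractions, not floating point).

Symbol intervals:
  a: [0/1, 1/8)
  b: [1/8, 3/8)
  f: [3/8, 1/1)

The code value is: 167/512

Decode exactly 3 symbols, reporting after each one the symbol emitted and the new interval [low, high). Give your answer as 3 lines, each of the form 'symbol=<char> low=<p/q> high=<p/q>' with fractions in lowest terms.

Step 1: interval [0/1, 1/1), width = 1/1 - 0/1 = 1/1
  'a': [0/1 + 1/1*0/1, 0/1 + 1/1*1/8) = [0/1, 1/8)
  'b': [0/1 + 1/1*1/8, 0/1 + 1/1*3/8) = [1/8, 3/8) <- contains code 167/512
  'f': [0/1 + 1/1*3/8, 0/1 + 1/1*1/1) = [3/8, 1/1)
  emit 'b', narrow to [1/8, 3/8)
Step 2: interval [1/8, 3/8), width = 3/8 - 1/8 = 1/4
  'a': [1/8 + 1/4*0/1, 1/8 + 1/4*1/8) = [1/8, 5/32)
  'b': [1/8 + 1/4*1/8, 1/8 + 1/4*3/8) = [5/32, 7/32)
  'f': [1/8 + 1/4*3/8, 1/8 + 1/4*1/1) = [7/32, 3/8) <- contains code 167/512
  emit 'f', narrow to [7/32, 3/8)
Step 3: interval [7/32, 3/8), width = 3/8 - 7/32 = 5/32
  'a': [7/32 + 5/32*0/1, 7/32 + 5/32*1/8) = [7/32, 61/256)
  'b': [7/32 + 5/32*1/8, 7/32 + 5/32*3/8) = [61/256, 71/256)
  'f': [7/32 + 5/32*3/8, 7/32 + 5/32*1/1) = [71/256, 3/8) <- contains code 167/512
  emit 'f', narrow to [71/256, 3/8)

Answer: symbol=b low=1/8 high=3/8
symbol=f low=7/32 high=3/8
symbol=f low=71/256 high=3/8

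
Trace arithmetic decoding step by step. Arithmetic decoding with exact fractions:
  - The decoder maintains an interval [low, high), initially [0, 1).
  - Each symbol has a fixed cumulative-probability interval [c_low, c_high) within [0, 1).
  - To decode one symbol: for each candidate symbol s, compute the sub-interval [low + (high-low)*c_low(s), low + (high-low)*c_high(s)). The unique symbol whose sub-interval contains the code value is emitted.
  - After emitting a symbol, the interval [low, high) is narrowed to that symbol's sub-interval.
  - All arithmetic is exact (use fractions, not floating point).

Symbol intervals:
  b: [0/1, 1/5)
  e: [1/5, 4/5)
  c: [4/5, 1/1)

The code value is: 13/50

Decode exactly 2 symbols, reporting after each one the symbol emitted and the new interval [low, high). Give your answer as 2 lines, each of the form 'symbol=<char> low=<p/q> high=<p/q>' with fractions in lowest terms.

Step 1: interval [0/1, 1/1), width = 1/1 - 0/1 = 1/1
  'b': [0/1 + 1/1*0/1, 0/1 + 1/1*1/5) = [0/1, 1/5)
  'e': [0/1 + 1/1*1/5, 0/1 + 1/1*4/5) = [1/5, 4/5) <- contains code 13/50
  'c': [0/1 + 1/1*4/5, 0/1 + 1/1*1/1) = [4/5, 1/1)
  emit 'e', narrow to [1/5, 4/5)
Step 2: interval [1/5, 4/5), width = 4/5 - 1/5 = 3/5
  'b': [1/5 + 3/5*0/1, 1/5 + 3/5*1/5) = [1/5, 8/25) <- contains code 13/50
  'e': [1/5 + 3/5*1/5, 1/5 + 3/5*4/5) = [8/25, 17/25)
  'c': [1/5 + 3/5*4/5, 1/5 + 3/5*1/1) = [17/25, 4/5)
  emit 'b', narrow to [1/5, 8/25)

Answer: symbol=e low=1/5 high=4/5
symbol=b low=1/5 high=8/25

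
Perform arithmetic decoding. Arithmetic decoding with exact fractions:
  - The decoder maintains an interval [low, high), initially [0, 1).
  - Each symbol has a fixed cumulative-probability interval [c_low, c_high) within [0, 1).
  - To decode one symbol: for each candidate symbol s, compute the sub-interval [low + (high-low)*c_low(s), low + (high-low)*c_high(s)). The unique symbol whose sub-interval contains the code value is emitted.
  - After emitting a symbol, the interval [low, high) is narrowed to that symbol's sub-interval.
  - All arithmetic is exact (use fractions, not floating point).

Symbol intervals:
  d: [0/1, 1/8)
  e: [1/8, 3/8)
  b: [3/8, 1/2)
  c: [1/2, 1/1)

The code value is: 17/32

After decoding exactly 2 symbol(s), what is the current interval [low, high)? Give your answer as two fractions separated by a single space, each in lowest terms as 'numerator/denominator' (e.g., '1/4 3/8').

Answer: 1/2 9/16

Derivation:
Step 1: interval [0/1, 1/1), width = 1/1 - 0/1 = 1/1
  'd': [0/1 + 1/1*0/1, 0/1 + 1/1*1/8) = [0/1, 1/8)
  'e': [0/1 + 1/1*1/8, 0/1 + 1/1*3/8) = [1/8, 3/8)
  'b': [0/1 + 1/1*3/8, 0/1 + 1/1*1/2) = [3/8, 1/2)
  'c': [0/1 + 1/1*1/2, 0/1 + 1/1*1/1) = [1/2, 1/1) <- contains code 17/32
  emit 'c', narrow to [1/2, 1/1)
Step 2: interval [1/2, 1/1), width = 1/1 - 1/2 = 1/2
  'd': [1/2 + 1/2*0/1, 1/2 + 1/2*1/8) = [1/2, 9/16) <- contains code 17/32
  'e': [1/2 + 1/2*1/8, 1/2 + 1/2*3/8) = [9/16, 11/16)
  'b': [1/2 + 1/2*3/8, 1/2 + 1/2*1/2) = [11/16, 3/4)
  'c': [1/2 + 1/2*1/2, 1/2 + 1/2*1/1) = [3/4, 1/1)
  emit 'd', narrow to [1/2, 9/16)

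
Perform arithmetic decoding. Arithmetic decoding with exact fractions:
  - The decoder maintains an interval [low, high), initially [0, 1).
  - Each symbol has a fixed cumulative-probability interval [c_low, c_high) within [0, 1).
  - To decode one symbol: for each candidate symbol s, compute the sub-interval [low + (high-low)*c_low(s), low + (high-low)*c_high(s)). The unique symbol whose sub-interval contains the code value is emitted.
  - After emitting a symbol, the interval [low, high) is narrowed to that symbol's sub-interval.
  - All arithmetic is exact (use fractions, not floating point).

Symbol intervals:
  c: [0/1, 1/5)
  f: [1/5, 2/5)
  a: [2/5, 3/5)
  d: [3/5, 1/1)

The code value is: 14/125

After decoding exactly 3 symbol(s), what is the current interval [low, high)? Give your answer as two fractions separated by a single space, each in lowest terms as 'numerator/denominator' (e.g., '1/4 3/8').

Step 1: interval [0/1, 1/1), width = 1/1 - 0/1 = 1/1
  'c': [0/1 + 1/1*0/1, 0/1 + 1/1*1/5) = [0/1, 1/5) <- contains code 14/125
  'f': [0/1 + 1/1*1/5, 0/1 + 1/1*2/5) = [1/5, 2/5)
  'a': [0/1 + 1/1*2/5, 0/1 + 1/1*3/5) = [2/5, 3/5)
  'd': [0/1 + 1/1*3/5, 0/1 + 1/1*1/1) = [3/5, 1/1)
  emit 'c', narrow to [0/1, 1/5)
Step 2: interval [0/1, 1/5), width = 1/5 - 0/1 = 1/5
  'c': [0/1 + 1/5*0/1, 0/1 + 1/5*1/5) = [0/1, 1/25)
  'f': [0/1 + 1/5*1/5, 0/1 + 1/5*2/5) = [1/25, 2/25)
  'a': [0/1 + 1/5*2/5, 0/1 + 1/5*3/5) = [2/25, 3/25) <- contains code 14/125
  'd': [0/1 + 1/5*3/5, 0/1 + 1/5*1/1) = [3/25, 1/5)
  emit 'a', narrow to [2/25, 3/25)
Step 3: interval [2/25, 3/25), width = 3/25 - 2/25 = 1/25
  'c': [2/25 + 1/25*0/1, 2/25 + 1/25*1/5) = [2/25, 11/125)
  'f': [2/25 + 1/25*1/5, 2/25 + 1/25*2/5) = [11/125, 12/125)
  'a': [2/25 + 1/25*2/5, 2/25 + 1/25*3/5) = [12/125, 13/125)
  'd': [2/25 + 1/25*3/5, 2/25 + 1/25*1/1) = [13/125, 3/25) <- contains code 14/125
  emit 'd', narrow to [13/125, 3/25)

Answer: 13/125 3/25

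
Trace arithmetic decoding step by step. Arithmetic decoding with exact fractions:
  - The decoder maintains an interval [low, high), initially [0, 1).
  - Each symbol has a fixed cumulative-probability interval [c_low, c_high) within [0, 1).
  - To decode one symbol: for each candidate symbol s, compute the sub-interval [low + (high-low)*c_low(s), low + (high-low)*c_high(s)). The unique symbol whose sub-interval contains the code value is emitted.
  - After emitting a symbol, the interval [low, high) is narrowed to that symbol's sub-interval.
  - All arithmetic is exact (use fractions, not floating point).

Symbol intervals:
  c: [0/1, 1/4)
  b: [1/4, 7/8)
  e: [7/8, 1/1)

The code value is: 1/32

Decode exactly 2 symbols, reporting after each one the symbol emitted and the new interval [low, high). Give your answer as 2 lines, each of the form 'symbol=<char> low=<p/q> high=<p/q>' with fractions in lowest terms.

Answer: symbol=c low=0/1 high=1/4
symbol=c low=0/1 high=1/16

Derivation:
Step 1: interval [0/1, 1/1), width = 1/1 - 0/1 = 1/1
  'c': [0/1 + 1/1*0/1, 0/1 + 1/1*1/4) = [0/1, 1/4) <- contains code 1/32
  'b': [0/1 + 1/1*1/4, 0/1 + 1/1*7/8) = [1/4, 7/8)
  'e': [0/1 + 1/1*7/8, 0/1 + 1/1*1/1) = [7/8, 1/1)
  emit 'c', narrow to [0/1, 1/4)
Step 2: interval [0/1, 1/4), width = 1/4 - 0/1 = 1/4
  'c': [0/1 + 1/4*0/1, 0/1 + 1/4*1/4) = [0/1, 1/16) <- contains code 1/32
  'b': [0/1 + 1/4*1/4, 0/1 + 1/4*7/8) = [1/16, 7/32)
  'e': [0/1 + 1/4*7/8, 0/1 + 1/4*1/1) = [7/32, 1/4)
  emit 'c', narrow to [0/1, 1/16)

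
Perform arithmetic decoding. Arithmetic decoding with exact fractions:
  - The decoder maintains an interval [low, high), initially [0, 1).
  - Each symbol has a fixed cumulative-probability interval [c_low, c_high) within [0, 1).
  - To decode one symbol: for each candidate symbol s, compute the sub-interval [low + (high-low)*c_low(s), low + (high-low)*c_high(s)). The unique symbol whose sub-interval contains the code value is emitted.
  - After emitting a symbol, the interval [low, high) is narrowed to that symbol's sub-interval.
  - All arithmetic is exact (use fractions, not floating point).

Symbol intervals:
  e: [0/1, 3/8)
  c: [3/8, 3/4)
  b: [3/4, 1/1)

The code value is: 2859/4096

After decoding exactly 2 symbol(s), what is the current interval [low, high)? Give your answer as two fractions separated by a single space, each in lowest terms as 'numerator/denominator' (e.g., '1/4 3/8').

Answer: 21/32 3/4

Derivation:
Step 1: interval [0/1, 1/1), width = 1/1 - 0/1 = 1/1
  'e': [0/1 + 1/1*0/1, 0/1 + 1/1*3/8) = [0/1, 3/8)
  'c': [0/1 + 1/1*3/8, 0/1 + 1/1*3/4) = [3/8, 3/4) <- contains code 2859/4096
  'b': [0/1 + 1/1*3/4, 0/1 + 1/1*1/1) = [3/4, 1/1)
  emit 'c', narrow to [3/8, 3/4)
Step 2: interval [3/8, 3/4), width = 3/4 - 3/8 = 3/8
  'e': [3/8 + 3/8*0/1, 3/8 + 3/8*3/8) = [3/8, 33/64)
  'c': [3/8 + 3/8*3/8, 3/8 + 3/8*3/4) = [33/64, 21/32)
  'b': [3/8 + 3/8*3/4, 3/8 + 3/8*1/1) = [21/32, 3/4) <- contains code 2859/4096
  emit 'b', narrow to [21/32, 3/4)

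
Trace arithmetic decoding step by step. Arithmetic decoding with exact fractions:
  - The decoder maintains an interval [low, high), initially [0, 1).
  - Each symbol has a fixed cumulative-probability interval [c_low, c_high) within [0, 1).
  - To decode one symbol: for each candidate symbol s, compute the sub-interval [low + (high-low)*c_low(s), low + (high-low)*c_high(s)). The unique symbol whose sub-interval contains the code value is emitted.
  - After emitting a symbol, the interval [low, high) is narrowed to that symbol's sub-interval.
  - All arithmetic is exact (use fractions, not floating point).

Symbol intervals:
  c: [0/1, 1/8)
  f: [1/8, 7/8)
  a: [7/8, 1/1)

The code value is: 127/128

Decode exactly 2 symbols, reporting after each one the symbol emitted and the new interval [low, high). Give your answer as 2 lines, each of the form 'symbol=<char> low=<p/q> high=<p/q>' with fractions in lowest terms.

Step 1: interval [0/1, 1/1), width = 1/1 - 0/1 = 1/1
  'c': [0/1 + 1/1*0/1, 0/1 + 1/1*1/8) = [0/1, 1/8)
  'f': [0/1 + 1/1*1/8, 0/1 + 1/1*7/8) = [1/8, 7/8)
  'a': [0/1 + 1/1*7/8, 0/1 + 1/1*1/1) = [7/8, 1/1) <- contains code 127/128
  emit 'a', narrow to [7/8, 1/1)
Step 2: interval [7/8, 1/1), width = 1/1 - 7/8 = 1/8
  'c': [7/8 + 1/8*0/1, 7/8 + 1/8*1/8) = [7/8, 57/64)
  'f': [7/8 + 1/8*1/8, 7/8 + 1/8*7/8) = [57/64, 63/64)
  'a': [7/8 + 1/8*7/8, 7/8 + 1/8*1/1) = [63/64, 1/1) <- contains code 127/128
  emit 'a', narrow to [63/64, 1/1)

Answer: symbol=a low=7/8 high=1/1
symbol=a low=63/64 high=1/1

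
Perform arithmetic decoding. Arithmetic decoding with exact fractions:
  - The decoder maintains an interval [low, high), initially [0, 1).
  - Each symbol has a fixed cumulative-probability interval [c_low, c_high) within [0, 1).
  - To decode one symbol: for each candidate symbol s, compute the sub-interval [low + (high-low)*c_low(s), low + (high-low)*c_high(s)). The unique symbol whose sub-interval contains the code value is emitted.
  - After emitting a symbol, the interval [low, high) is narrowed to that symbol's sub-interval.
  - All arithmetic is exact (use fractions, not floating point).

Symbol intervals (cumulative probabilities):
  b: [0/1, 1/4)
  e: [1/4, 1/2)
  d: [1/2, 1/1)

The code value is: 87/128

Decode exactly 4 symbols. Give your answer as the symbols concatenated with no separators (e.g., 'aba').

Step 1: interval [0/1, 1/1), width = 1/1 - 0/1 = 1/1
  'b': [0/1 + 1/1*0/1, 0/1 + 1/1*1/4) = [0/1, 1/4)
  'e': [0/1 + 1/1*1/4, 0/1 + 1/1*1/2) = [1/4, 1/2)
  'd': [0/1 + 1/1*1/2, 0/1 + 1/1*1/1) = [1/2, 1/1) <- contains code 87/128
  emit 'd', narrow to [1/2, 1/1)
Step 2: interval [1/2, 1/1), width = 1/1 - 1/2 = 1/2
  'b': [1/2 + 1/2*0/1, 1/2 + 1/2*1/4) = [1/2, 5/8)
  'e': [1/2 + 1/2*1/4, 1/2 + 1/2*1/2) = [5/8, 3/4) <- contains code 87/128
  'd': [1/2 + 1/2*1/2, 1/2 + 1/2*1/1) = [3/4, 1/1)
  emit 'e', narrow to [5/8, 3/4)
Step 3: interval [5/8, 3/4), width = 3/4 - 5/8 = 1/8
  'b': [5/8 + 1/8*0/1, 5/8 + 1/8*1/4) = [5/8, 21/32)
  'e': [5/8 + 1/8*1/4, 5/8 + 1/8*1/2) = [21/32, 11/16) <- contains code 87/128
  'd': [5/8 + 1/8*1/2, 5/8 + 1/8*1/1) = [11/16, 3/4)
  emit 'e', narrow to [21/32, 11/16)
Step 4: interval [21/32, 11/16), width = 11/16 - 21/32 = 1/32
  'b': [21/32 + 1/32*0/1, 21/32 + 1/32*1/4) = [21/32, 85/128)
  'e': [21/32 + 1/32*1/4, 21/32 + 1/32*1/2) = [85/128, 43/64)
  'd': [21/32 + 1/32*1/2, 21/32 + 1/32*1/1) = [43/64, 11/16) <- contains code 87/128
  emit 'd', narrow to [43/64, 11/16)

Answer: deed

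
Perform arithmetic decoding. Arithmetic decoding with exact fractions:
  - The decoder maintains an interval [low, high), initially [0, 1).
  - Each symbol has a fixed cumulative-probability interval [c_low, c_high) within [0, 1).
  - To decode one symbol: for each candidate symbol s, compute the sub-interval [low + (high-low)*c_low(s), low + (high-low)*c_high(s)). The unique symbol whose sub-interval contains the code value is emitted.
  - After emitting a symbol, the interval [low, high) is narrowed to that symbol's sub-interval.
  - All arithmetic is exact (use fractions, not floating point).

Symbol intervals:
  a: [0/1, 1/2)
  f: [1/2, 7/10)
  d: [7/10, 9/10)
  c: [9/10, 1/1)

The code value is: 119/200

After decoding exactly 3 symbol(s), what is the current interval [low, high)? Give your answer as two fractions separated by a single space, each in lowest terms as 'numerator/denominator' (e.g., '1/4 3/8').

Answer: 59/100 3/5

Derivation:
Step 1: interval [0/1, 1/1), width = 1/1 - 0/1 = 1/1
  'a': [0/1 + 1/1*0/1, 0/1 + 1/1*1/2) = [0/1, 1/2)
  'f': [0/1 + 1/1*1/2, 0/1 + 1/1*7/10) = [1/2, 7/10) <- contains code 119/200
  'd': [0/1 + 1/1*7/10, 0/1 + 1/1*9/10) = [7/10, 9/10)
  'c': [0/1 + 1/1*9/10, 0/1 + 1/1*1/1) = [9/10, 1/1)
  emit 'f', narrow to [1/2, 7/10)
Step 2: interval [1/2, 7/10), width = 7/10 - 1/2 = 1/5
  'a': [1/2 + 1/5*0/1, 1/2 + 1/5*1/2) = [1/2, 3/5) <- contains code 119/200
  'f': [1/2 + 1/5*1/2, 1/2 + 1/5*7/10) = [3/5, 16/25)
  'd': [1/2 + 1/5*7/10, 1/2 + 1/5*9/10) = [16/25, 17/25)
  'c': [1/2 + 1/5*9/10, 1/2 + 1/5*1/1) = [17/25, 7/10)
  emit 'a', narrow to [1/2, 3/5)
Step 3: interval [1/2, 3/5), width = 3/5 - 1/2 = 1/10
  'a': [1/2 + 1/10*0/1, 1/2 + 1/10*1/2) = [1/2, 11/20)
  'f': [1/2 + 1/10*1/2, 1/2 + 1/10*7/10) = [11/20, 57/100)
  'd': [1/2 + 1/10*7/10, 1/2 + 1/10*9/10) = [57/100, 59/100)
  'c': [1/2 + 1/10*9/10, 1/2 + 1/10*1/1) = [59/100, 3/5) <- contains code 119/200
  emit 'c', narrow to [59/100, 3/5)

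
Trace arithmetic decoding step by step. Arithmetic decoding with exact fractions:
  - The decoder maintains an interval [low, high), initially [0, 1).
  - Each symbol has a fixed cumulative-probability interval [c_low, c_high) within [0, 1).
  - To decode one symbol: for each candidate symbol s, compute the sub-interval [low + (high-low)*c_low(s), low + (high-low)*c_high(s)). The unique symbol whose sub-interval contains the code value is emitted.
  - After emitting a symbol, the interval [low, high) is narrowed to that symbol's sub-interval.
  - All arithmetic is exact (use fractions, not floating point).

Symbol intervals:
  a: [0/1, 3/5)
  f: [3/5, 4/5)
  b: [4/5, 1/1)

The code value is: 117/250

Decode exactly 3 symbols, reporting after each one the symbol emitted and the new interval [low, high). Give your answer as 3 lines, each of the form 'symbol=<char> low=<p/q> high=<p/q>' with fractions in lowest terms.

Answer: symbol=a low=0/1 high=3/5
symbol=f low=9/25 high=12/25
symbol=b low=57/125 high=12/25

Derivation:
Step 1: interval [0/1, 1/1), width = 1/1 - 0/1 = 1/1
  'a': [0/1 + 1/1*0/1, 0/1 + 1/1*3/5) = [0/1, 3/5) <- contains code 117/250
  'f': [0/1 + 1/1*3/5, 0/1 + 1/1*4/5) = [3/5, 4/5)
  'b': [0/1 + 1/1*4/5, 0/1 + 1/1*1/1) = [4/5, 1/1)
  emit 'a', narrow to [0/1, 3/5)
Step 2: interval [0/1, 3/5), width = 3/5 - 0/1 = 3/5
  'a': [0/1 + 3/5*0/1, 0/1 + 3/5*3/5) = [0/1, 9/25)
  'f': [0/1 + 3/5*3/5, 0/1 + 3/5*4/5) = [9/25, 12/25) <- contains code 117/250
  'b': [0/1 + 3/5*4/5, 0/1 + 3/5*1/1) = [12/25, 3/5)
  emit 'f', narrow to [9/25, 12/25)
Step 3: interval [9/25, 12/25), width = 12/25 - 9/25 = 3/25
  'a': [9/25 + 3/25*0/1, 9/25 + 3/25*3/5) = [9/25, 54/125)
  'f': [9/25 + 3/25*3/5, 9/25 + 3/25*4/5) = [54/125, 57/125)
  'b': [9/25 + 3/25*4/5, 9/25 + 3/25*1/1) = [57/125, 12/25) <- contains code 117/250
  emit 'b', narrow to [57/125, 12/25)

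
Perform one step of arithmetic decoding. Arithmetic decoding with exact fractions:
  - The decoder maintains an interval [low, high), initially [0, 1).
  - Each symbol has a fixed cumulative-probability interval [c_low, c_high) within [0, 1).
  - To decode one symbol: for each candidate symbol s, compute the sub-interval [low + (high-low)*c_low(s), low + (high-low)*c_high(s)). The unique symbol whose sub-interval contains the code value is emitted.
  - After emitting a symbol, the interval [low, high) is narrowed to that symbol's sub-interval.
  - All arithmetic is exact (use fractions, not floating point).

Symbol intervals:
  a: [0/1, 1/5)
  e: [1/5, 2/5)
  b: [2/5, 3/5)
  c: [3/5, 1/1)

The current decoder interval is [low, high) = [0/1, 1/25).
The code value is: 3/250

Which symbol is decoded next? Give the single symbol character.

Answer: e

Derivation:
Interval width = high − low = 1/25 − 0/1 = 1/25
Scaled code = (code − low) / width = (3/250 − 0/1) / 1/25 = 3/10
  a: [0/1, 1/5) 
  e: [1/5, 2/5) ← scaled code falls here ✓
  b: [2/5, 3/5) 
  c: [3/5, 1/1) 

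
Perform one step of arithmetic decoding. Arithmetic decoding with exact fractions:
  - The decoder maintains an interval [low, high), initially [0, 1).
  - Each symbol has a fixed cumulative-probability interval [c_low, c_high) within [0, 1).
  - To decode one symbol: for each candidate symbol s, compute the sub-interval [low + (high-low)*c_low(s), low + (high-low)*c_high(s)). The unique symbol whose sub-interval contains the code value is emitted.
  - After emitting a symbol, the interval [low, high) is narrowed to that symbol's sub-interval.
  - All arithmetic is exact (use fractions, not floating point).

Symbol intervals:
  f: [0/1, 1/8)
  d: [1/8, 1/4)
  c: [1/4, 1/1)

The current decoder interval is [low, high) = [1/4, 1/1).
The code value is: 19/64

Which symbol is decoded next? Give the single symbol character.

Interval width = high − low = 1/1 − 1/4 = 3/4
Scaled code = (code − low) / width = (19/64 − 1/4) / 3/4 = 1/16
  f: [0/1, 1/8) ← scaled code falls here ✓
  d: [1/8, 1/4) 
  c: [1/4, 1/1) 

Answer: f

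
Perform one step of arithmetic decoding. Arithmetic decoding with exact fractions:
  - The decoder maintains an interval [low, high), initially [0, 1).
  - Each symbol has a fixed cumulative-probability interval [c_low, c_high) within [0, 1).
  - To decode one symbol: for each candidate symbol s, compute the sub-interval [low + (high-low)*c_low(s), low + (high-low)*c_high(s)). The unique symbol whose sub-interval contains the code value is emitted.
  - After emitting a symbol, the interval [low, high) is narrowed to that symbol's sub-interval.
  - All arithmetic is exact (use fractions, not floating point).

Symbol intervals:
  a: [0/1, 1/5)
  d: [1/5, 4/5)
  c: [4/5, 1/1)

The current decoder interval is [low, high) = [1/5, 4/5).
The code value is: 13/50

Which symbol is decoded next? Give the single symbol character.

Interval width = high − low = 4/5 − 1/5 = 3/5
Scaled code = (code − low) / width = (13/50 − 1/5) / 3/5 = 1/10
  a: [0/1, 1/5) ← scaled code falls here ✓
  d: [1/5, 4/5) 
  c: [4/5, 1/1) 

Answer: a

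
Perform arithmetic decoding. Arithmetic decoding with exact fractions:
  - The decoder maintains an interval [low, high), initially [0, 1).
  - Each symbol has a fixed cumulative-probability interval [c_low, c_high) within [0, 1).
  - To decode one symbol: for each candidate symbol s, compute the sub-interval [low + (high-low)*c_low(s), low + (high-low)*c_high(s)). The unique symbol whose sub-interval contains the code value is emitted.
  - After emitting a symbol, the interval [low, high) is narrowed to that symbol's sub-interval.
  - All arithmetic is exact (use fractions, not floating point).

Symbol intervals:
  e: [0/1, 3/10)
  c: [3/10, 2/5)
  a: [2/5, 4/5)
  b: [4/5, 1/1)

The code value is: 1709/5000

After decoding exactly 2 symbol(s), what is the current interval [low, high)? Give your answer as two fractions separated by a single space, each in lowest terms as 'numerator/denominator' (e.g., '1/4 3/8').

Answer: 17/50 19/50

Derivation:
Step 1: interval [0/1, 1/1), width = 1/1 - 0/1 = 1/1
  'e': [0/1 + 1/1*0/1, 0/1 + 1/1*3/10) = [0/1, 3/10)
  'c': [0/1 + 1/1*3/10, 0/1 + 1/1*2/5) = [3/10, 2/5) <- contains code 1709/5000
  'a': [0/1 + 1/1*2/5, 0/1 + 1/1*4/5) = [2/5, 4/5)
  'b': [0/1 + 1/1*4/5, 0/1 + 1/1*1/1) = [4/5, 1/1)
  emit 'c', narrow to [3/10, 2/5)
Step 2: interval [3/10, 2/5), width = 2/5 - 3/10 = 1/10
  'e': [3/10 + 1/10*0/1, 3/10 + 1/10*3/10) = [3/10, 33/100)
  'c': [3/10 + 1/10*3/10, 3/10 + 1/10*2/5) = [33/100, 17/50)
  'a': [3/10 + 1/10*2/5, 3/10 + 1/10*4/5) = [17/50, 19/50) <- contains code 1709/5000
  'b': [3/10 + 1/10*4/5, 3/10 + 1/10*1/1) = [19/50, 2/5)
  emit 'a', narrow to [17/50, 19/50)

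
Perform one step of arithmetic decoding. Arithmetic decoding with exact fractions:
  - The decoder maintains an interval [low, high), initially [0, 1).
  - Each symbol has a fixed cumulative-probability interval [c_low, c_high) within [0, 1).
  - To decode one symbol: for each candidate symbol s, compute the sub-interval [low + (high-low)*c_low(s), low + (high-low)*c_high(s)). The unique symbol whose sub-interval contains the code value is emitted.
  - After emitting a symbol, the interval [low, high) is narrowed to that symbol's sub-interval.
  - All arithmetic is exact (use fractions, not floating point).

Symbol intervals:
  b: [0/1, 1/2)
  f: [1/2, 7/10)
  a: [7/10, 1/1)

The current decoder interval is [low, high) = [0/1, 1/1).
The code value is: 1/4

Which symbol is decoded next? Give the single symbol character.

Interval width = high − low = 1/1 − 0/1 = 1/1
Scaled code = (code − low) / width = (1/4 − 0/1) / 1/1 = 1/4
  b: [0/1, 1/2) ← scaled code falls here ✓
  f: [1/2, 7/10) 
  a: [7/10, 1/1) 

Answer: b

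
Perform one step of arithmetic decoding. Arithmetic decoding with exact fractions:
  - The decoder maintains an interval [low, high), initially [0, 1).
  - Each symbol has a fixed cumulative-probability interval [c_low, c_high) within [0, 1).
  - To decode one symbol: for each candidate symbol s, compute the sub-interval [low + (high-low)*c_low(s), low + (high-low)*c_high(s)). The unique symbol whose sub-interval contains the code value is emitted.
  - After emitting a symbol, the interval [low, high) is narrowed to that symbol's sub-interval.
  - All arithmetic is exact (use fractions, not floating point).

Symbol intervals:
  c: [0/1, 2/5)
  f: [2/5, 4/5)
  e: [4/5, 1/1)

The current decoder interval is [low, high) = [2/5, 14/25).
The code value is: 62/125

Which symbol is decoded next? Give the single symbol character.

Answer: f

Derivation:
Interval width = high − low = 14/25 − 2/5 = 4/25
Scaled code = (code − low) / width = (62/125 − 2/5) / 4/25 = 3/5
  c: [0/1, 2/5) 
  f: [2/5, 4/5) ← scaled code falls here ✓
  e: [4/5, 1/1) 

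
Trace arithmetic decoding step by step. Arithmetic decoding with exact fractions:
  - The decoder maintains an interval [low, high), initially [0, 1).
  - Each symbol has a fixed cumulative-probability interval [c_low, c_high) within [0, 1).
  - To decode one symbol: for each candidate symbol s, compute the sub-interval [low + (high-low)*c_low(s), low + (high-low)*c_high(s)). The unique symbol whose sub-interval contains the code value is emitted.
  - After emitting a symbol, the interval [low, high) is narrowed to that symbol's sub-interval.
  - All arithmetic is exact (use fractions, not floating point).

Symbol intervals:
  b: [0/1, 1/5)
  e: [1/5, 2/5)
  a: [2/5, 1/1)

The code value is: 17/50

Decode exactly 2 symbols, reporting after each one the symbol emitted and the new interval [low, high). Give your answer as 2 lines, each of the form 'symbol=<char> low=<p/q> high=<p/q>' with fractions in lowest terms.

Answer: symbol=e low=1/5 high=2/5
symbol=a low=7/25 high=2/5

Derivation:
Step 1: interval [0/1, 1/1), width = 1/1 - 0/1 = 1/1
  'b': [0/1 + 1/1*0/1, 0/1 + 1/1*1/5) = [0/1, 1/5)
  'e': [0/1 + 1/1*1/5, 0/1 + 1/1*2/5) = [1/5, 2/5) <- contains code 17/50
  'a': [0/1 + 1/1*2/5, 0/1 + 1/1*1/1) = [2/5, 1/1)
  emit 'e', narrow to [1/5, 2/5)
Step 2: interval [1/5, 2/5), width = 2/5 - 1/5 = 1/5
  'b': [1/5 + 1/5*0/1, 1/5 + 1/5*1/5) = [1/5, 6/25)
  'e': [1/5 + 1/5*1/5, 1/5 + 1/5*2/5) = [6/25, 7/25)
  'a': [1/5 + 1/5*2/5, 1/5 + 1/5*1/1) = [7/25, 2/5) <- contains code 17/50
  emit 'a', narrow to [7/25, 2/5)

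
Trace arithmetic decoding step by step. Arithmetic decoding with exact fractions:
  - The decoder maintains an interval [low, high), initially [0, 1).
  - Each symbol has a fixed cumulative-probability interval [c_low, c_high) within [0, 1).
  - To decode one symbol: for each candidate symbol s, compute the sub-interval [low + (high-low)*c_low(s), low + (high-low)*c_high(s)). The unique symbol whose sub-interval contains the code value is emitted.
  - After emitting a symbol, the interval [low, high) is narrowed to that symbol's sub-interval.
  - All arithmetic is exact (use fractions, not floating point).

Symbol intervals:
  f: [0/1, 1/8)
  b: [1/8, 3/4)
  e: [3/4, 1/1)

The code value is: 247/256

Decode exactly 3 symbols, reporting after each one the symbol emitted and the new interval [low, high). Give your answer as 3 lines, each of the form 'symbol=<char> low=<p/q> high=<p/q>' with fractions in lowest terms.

Answer: symbol=e low=3/4 high=1/1
symbol=e low=15/16 high=1/1
symbol=b low=121/128 high=63/64

Derivation:
Step 1: interval [0/1, 1/1), width = 1/1 - 0/1 = 1/1
  'f': [0/1 + 1/1*0/1, 0/1 + 1/1*1/8) = [0/1, 1/8)
  'b': [0/1 + 1/1*1/8, 0/1 + 1/1*3/4) = [1/8, 3/4)
  'e': [0/1 + 1/1*3/4, 0/1 + 1/1*1/1) = [3/4, 1/1) <- contains code 247/256
  emit 'e', narrow to [3/4, 1/1)
Step 2: interval [3/4, 1/1), width = 1/1 - 3/4 = 1/4
  'f': [3/4 + 1/4*0/1, 3/4 + 1/4*1/8) = [3/4, 25/32)
  'b': [3/4 + 1/4*1/8, 3/4 + 1/4*3/4) = [25/32, 15/16)
  'e': [3/4 + 1/4*3/4, 3/4 + 1/4*1/1) = [15/16, 1/1) <- contains code 247/256
  emit 'e', narrow to [15/16, 1/1)
Step 3: interval [15/16, 1/1), width = 1/1 - 15/16 = 1/16
  'f': [15/16 + 1/16*0/1, 15/16 + 1/16*1/8) = [15/16, 121/128)
  'b': [15/16 + 1/16*1/8, 15/16 + 1/16*3/4) = [121/128, 63/64) <- contains code 247/256
  'e': [15/16 + 1/16*3/4, 15/16 + 1/16*1/1) = [63/64, 1/1)
  emit 'b', narrow to [121/128, 63/64)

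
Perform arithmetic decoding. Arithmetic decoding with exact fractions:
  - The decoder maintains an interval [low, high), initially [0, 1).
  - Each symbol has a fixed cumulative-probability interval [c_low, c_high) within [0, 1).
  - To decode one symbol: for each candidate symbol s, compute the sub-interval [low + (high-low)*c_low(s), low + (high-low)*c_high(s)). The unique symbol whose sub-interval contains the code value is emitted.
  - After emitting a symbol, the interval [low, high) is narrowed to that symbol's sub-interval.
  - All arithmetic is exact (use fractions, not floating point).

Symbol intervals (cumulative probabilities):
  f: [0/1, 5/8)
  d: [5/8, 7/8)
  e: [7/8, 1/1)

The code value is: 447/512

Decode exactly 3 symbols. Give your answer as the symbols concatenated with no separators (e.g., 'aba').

Answer: dee

Derivation:
Step 1: interval [0/1, 1/1), width = 1/1 - 0/1 = 1/1
  'f': [0/1 + 1/1*0/1, 0/1 + 1/1*5/8) = [0/1, 5/8)
  'd': [0/1 + 1/1*5/8, 0/1 + 1/1*7/8) = [5/8, 7/8) <- contains code 447/512
  'e': [0/1 + 1/1*7/8, 0/1 + 1/1*1/1) = [7/8, 1/1)
  emit 'd', narrow to [5/8, 7/8)
Step 2: interval [5/8, 7/8), width = 7/8 - 5/8 = 1/4
  'f': [5/8 + 1/4*0/1, 5/8 + 1/4*5/8) = [5/8, 25/32)
  'd': [5/8 + 1/4*5/8, 5/8 + 1/4*7/8) = [25/32, 27/32)
  'e': [5/8 + 1/4*7/8, 5/8 + 1/4*1/1) = [27/32, 7/8) <- contains code 447/512
  emit 'e', narrow to [27/32, 7/8)
Step 3: interval [27/32, 7/8), width = 7/8 - 27/32 = 1/32
  'f': [27/32 + 1/32*0/1, 27/32 + 1/32*5/8) = [27/32, 221/256)
  'd': [27/32 + 1/32*5/8, 27/32 + 1/32*7/8) = [221/256, 223/256)
  'e': [27/32 + 1/32*7/8, 27/32 + 1/32*1/1) = [223/256, 7/8) <- contains code 447/512
  emit 'e', narrow to [223/256, 7/8)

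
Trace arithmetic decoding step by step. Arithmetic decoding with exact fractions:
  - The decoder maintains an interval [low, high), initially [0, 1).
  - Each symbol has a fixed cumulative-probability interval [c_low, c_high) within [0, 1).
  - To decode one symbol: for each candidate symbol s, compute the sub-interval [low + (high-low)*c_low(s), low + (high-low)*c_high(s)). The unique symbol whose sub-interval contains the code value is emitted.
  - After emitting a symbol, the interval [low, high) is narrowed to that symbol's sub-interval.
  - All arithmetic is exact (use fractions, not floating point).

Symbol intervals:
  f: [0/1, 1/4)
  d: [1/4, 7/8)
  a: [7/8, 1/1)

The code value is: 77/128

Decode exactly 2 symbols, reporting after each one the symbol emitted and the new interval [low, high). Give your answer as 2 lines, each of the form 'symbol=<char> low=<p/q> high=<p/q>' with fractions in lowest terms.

Step 1: interval [0/1, 1/1), width = 1/1 - 0/1 = 1/1
  'f': [0/1 + 1/1*0/1, 0/1 + 1/1*1/4) = [0/1, 1/4)
  'd': [0/1 + 1/1*1/4, 0/1 + 1/1*7/8) = [1/4, 7/8) <- contains code 77/128
  'a': [0/1 + 1/1*7/8, 0/1 + 1/1*1/1) = [7/8, 1/1)
  emit 'd', narrow to [1/4, 7/8)
Step 2: interval [1/4, 7/8), width = 7/8 - 1/4 = 5/8
  'f': [1/4 + 5/8*0/1, 1/4 + 5/8*1/4) = [1/4, 13/32)
  'd': [1/4 + 5/8*1/4, 1/4 + 5/8*7/8) = [13/32, 51/64) <- contains code 77/128
  'a': [1/4 + 5/8*7/8, 1/4 + 5/8*1/1) = [51/64, 7/8)
  emit 'd', narrow to [13/32, 51/64)

Answer: symbol=d low=1/4 high=7/8
symbol=d low=13/32 high=51/64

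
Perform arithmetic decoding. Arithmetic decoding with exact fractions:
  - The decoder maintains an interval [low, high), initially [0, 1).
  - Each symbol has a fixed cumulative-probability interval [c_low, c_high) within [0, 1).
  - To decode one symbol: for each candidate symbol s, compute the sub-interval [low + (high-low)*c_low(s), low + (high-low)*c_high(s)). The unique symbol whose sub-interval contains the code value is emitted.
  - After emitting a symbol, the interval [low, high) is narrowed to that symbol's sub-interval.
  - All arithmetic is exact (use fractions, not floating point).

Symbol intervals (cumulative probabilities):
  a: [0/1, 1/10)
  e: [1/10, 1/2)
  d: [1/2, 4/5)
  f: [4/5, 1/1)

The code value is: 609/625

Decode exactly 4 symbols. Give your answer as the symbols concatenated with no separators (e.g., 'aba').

Answer: ffed

Derivation:
Step 1: interval [0/1, 1/1), width = 1/1 - 0/1 = 1/1
  'a': [0/1 + 1/1*0/1, 0/1 + 1/1*1/10) = [0/1, 1/10)
  'e': [0/1 + 1/1*1/10, 0/1 + 1/1*1/2) = [1/10, 1/2)
  'd': [0/1 + 1/1*1/2, 0/1 + 1/1*4/5) = [1/2, 4/5)
  'f': [0/1 + 1/1*4/5, 0/1 + 1/1*1/1) = [4/5, 1/1) <- contains code 609/625
  emit 'f', narrow to [4/5, 1/1)
Step 2: interval [4/5, 1/1), width = 1/1 - 4/5 = 1/5
  'a': [4/5 + 1/5*0/1, 4/5 + 1/5*1/10) = [4/5, 41/50)
  'e': [4/5 + 1/5*1/10, 4/5 + 1/5*1/2) = [41/50, 9/10)
  'd': [4/5 + 1/5*1/2, 4/5 + 1/5*4/5) = [9/10, 24/25)
  'f': [4/5 + 1/5*4/5, 4/5 + 1/5*1/1) = [24/25, 1/1) <- contains code 609/625
  emit 'f', narrow to [24/25, 1/1)
Step 3: interval [24/25, 1/1), width = 1/1 - 24/25 = 1/25
  'a': [24/25 + 1/25*0/1, 24/25 + 1/25*1/10) = [24/25, 241/250)
  'e': [24/25 + 1/25*1/10, 24/25 + 1/25*1/2) = [241/250, 49/50) <- contains code 609/625
  'd': [24/25 + 1/25*1/2, 24/25 + 1/25*4/5) = [49/50, 124/125)
  'f': [24/25 + 1/25*4/5, 24/25 + 1/25*1/1) = [124/125, 1/1)
  emit 'e', narrow to [241/250, 49/50)
Step 4: interval [241/250, 49/50), width = 49/50 - 241/250 = 2/125
  'a': [241/250 + 2/125*0/1, 241/250 + 2/125*1/10) = [241/250, 1207/1250)
  'e': [241/250 + 2/125*1/10, 241/250 + 2/125*1/2) = [1207/1250, 243/250)
  'd': [241/250 + 2/125*1/2, 241/250 + 2/125*4/5) = [243/250, 1221/1250) <- contains code 609/625
  'f': [241/250 + 2/125*4/5, 241/250 + 2/125*1/1) = [1221/1250, 49/50)
  emit 'd', narrow to [243/250, 1221/1250)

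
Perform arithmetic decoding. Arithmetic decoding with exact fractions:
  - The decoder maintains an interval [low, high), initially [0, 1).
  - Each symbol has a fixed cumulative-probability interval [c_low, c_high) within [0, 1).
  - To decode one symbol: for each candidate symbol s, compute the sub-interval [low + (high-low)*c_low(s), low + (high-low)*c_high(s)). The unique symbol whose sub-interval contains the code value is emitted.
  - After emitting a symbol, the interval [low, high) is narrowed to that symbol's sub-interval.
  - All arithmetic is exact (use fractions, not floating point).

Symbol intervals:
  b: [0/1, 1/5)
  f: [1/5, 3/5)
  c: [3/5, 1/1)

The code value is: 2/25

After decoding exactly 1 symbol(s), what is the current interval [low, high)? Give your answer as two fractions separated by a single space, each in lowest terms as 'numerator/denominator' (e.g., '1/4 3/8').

Answer: 0/1 1/5

Derivation:
Step 1: interval [0/1, 1/1), width = 1/1 - 0/1 = 1/1
  'b': [0/1 + 1/1*0/1, 0/1 + 1/1*1/5) = [0/1, 1/5) <- contains code 2/25
  'f': [0/1 + 1/1*1/5, 0/1 + 1/1*3/5) = [1/5, 3/5)
  'c': [0/1 + 1/1*3/5, 0/1 + 1/1*1/1) = [3/5, 1/1)
  emit 'b', narrow to [0/1, 1/5)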